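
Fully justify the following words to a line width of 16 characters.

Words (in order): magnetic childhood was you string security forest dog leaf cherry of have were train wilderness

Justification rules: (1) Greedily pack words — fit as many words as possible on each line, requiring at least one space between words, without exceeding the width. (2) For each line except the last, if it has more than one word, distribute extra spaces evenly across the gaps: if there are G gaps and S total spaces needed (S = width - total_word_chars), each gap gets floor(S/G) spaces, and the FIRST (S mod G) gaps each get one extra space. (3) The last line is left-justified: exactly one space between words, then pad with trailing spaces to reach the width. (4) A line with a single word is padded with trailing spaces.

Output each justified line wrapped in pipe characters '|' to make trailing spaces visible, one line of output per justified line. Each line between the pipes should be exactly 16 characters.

Answer: |magnetic        |
|childhood    was|
|you       string|
|security  forest|
|dog  leaf cherry|
|of   have   were|
|train wilderness|

Derivation:
Line 1: ['magnetic'] (min_width=8, slack=8)
Line 2: ['childhood', 'was'] (min_width=13, slack=3)
Line 3: ['you', 'string'] (min_width=10, slack=6)
Line 4: ['security', 'forest'] (min_width=15, slack=1)
Line 5: ['dog', 'leaf', 'cherry'] (min_width=15, slack=1)
Line 6: ['of', 'have', 'were'] (min_width=12, slack=4)
Line 7: ['train', 'wilderness'] (min_width=16, slack=0)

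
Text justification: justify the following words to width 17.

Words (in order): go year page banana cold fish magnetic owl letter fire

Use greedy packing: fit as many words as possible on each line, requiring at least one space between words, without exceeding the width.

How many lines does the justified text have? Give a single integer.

Line 1: ['go', 'year', 'page'] (min_width=12, slack=5)
Line 2: ['banana', 'cold', 'fish'] (min_width=16, slack=1)
Line 3: ['magnetic', 'owl'] (min_width=12, slack=5)
Line 4: ['letter', 'fire'] (min_width=11, slack=6)
Total lines: 4

Answer: 4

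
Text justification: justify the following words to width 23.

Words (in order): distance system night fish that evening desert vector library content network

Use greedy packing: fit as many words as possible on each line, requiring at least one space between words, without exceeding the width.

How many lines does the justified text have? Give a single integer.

Answer: 4

Derivation:
Line 1: ['distance', 'system', 'night'] (min_width=21, slack=2)
Line 2: ['fish', 'that', 'evening'] (min_width=17, slack=6)
Line 3: ['desert', 'vector', 'library'] (min_width=21, slack=2)
Line 4: ['content', 'network'] (min_width=15, slack=8)
Total lines: 4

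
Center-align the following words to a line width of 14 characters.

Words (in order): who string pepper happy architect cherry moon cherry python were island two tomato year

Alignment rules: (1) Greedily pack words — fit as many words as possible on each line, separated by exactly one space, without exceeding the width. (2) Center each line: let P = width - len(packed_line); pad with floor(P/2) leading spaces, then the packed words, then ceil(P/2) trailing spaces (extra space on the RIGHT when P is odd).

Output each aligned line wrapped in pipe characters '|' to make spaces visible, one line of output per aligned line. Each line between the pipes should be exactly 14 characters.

Answer: |  who string  |
| pepper happy |
|  architect   |
| cherry moon  |
|cherry python |
| were island  |
|  two tomato  |
|     year     |

Derivation:
Line 1: ['who', 'string'] (min_width=10, slack=4)
Line 2: ['pepper', 'happy'] (min_width=12, slack=2)
Line 3: ['architect'] (min_width=9, slack=5)
Line 4: ['cherry', 'moon'] (min_width=11, slack=3)
Line 5: ['cherry', 'python'] (min_width=13, slack=1)
Line 6: ['were', 'island'] (min_width=11, slack=3)
Line 7: ['two', 'tomato'] (min_width=10, slack=4)
Line 8: ['year'] (min_width=4, slack=10)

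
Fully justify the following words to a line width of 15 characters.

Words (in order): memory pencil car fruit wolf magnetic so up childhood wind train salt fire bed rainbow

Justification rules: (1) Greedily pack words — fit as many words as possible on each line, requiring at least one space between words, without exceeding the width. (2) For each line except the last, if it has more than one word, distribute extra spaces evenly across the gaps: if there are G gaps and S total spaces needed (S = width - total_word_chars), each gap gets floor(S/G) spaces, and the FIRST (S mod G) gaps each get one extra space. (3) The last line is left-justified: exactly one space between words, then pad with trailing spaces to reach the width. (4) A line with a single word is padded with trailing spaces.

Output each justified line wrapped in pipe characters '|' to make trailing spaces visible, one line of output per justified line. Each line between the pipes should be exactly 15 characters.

Line 1: ['memory', 'pencil'] (min_width=13, slack=2)
Line 2: ['car', 'fruit', 'wolf'] (min_width=14, slack=1)
Line 3: ['magnetic', 'so', 'up'] (min_width=14, slack=1)
Line 4: ['childhood', 'wind'] (min_width=14, slack=1)
Line 5: ['train', 'salt', 'fire'] (min_width=15, slack=0)
Line 6: ['bed', 'rainbow'] (min_width=11, slack=4)

Answer: |memory   pencil|
|car  fruit wolf|
|magnetic  so up|
|childhood  wind|
|train salt fire|
|bed rainbow    |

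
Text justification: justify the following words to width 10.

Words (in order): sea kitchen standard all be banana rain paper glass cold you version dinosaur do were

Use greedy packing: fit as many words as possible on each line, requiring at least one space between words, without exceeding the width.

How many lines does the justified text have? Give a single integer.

Answer: 11

Derivation:
Line 1: ['sea'] (min_width=3, slack=7)
Line 2: ['kitchen'] (min_width=7, slack=3)
Line 3: ['standard'] (min_width=8, slack=2)
Line 4: ['all', 'be'] (min_width=6, slack=4)
Line 5: ['banana'] (min_width=6, slack=4)
Line 6: ['rain', 'paper'] (min_width=10, slack=0)
Line 7: ['glass', 'cold'] (min_width=10, slack=0)
Line 8: ['you'] (min_width=3, slack=7)
Line 9: ['version'] (min_width=7, slack=3)
Line 10: ['dinosaur'] (min_width=8, slack=2)
Line 11: ['do', 'were'] (min_width=7, slack=3)
Total lines: 11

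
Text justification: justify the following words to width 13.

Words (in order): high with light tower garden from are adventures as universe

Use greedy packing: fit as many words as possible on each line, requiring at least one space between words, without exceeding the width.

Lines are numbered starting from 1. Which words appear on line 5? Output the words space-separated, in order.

Answer: adventures as

Derivation:
Line 1: ['high', 'with'] (min_width=9, slack=4)
Line 2: ['light', 'tower'] (min_width=11, slack=2)
Line 3: ['garden', 'from'] (min_width=11, slack=2)
Line 4: ['are'] (min_width=3, slack=10)
Line 5: ['adventures', 'as'] (min_width=13, slack=0)
Line 6: ['universe'] (min_width=8, slack=5)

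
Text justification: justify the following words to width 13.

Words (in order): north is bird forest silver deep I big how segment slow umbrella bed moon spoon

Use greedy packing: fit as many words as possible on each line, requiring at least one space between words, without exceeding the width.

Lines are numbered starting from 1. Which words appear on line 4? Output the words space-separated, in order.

Answer: how segment

Derivation:
Line 1: ['north', 'is', 'bird'] (min_width=13, slack=0)
Line 2: ['forest', 'silver'] (min_width=13, slack=0)
Line 3: ['deep', 'I', 'big'] (min_width=10, slack=3)
Line 4: ['how', 'segment'] (min_width=11, slack=2)
Line 5: ['slow', 'umbrella'] (min_width=13, slack=0)
Line 6: ['bed', 'moon'] (min_width=8, slack=5)
Line 7: ['spoon'] (min_width=5, slack=8)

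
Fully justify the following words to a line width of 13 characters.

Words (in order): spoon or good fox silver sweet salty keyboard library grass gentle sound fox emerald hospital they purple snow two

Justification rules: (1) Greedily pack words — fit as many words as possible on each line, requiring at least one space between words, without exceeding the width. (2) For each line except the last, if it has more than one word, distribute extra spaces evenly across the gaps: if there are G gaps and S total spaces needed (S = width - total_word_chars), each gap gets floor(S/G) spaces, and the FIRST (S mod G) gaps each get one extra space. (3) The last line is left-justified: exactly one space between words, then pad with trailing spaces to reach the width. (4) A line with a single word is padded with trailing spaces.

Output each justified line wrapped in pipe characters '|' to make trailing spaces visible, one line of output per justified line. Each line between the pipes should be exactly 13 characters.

Line 1: ['spoon', 'or', 'good'] (min_width=13, slack=0)
Line 2: ['fox', 'silver'] (min_width=10, slack=3)
Line 3: ['sweet', 'salty'] (min_width=11, slack=2)
Line 4: ['keyboard'] (min_width=8, slack=5)
Line 5: ['library', 'grass'] (min_width=13, slack=0)
Line 6: ['gentle', 'sound'] (min_width=12, slack=1)
Line 7: ['fox', 'emerald'] (min_width=11, slack=2)
Line 8: ['hospital', 'they'] (min_width=13, slack=0)
Line 9: ['purple', 'snow'] (min_width=11, slack=2)
Line 10: ['two'] (min_width=3, slack=10)

Answer: |spoon or good|
|fox    silver|
|sweet   salty|
|keyboard     |
|library grass|
|gentle  sound|
|fox   emerald|
|hospital they|
|purple   snow|
|two          |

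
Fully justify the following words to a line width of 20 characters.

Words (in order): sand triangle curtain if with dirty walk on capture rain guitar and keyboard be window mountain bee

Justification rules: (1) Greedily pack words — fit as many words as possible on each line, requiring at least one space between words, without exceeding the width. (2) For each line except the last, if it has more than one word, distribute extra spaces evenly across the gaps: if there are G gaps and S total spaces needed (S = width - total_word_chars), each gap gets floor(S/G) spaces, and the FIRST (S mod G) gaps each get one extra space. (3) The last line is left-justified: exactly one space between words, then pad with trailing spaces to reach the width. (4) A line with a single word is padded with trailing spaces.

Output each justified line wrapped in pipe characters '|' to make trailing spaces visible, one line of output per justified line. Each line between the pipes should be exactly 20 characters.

Line 1: ['sand', 'triangle'] (min_width=13, slack=7)
Line 2: ['curtain', 'if', 'with'] (min_width=15, slack=5)
Line 3: ['dirty', 'walk', 'on'] (min_width=13, slack=7)
Line 4: ['capture', 'rain', 'guitar'] (min_width=19, slack=1)
Line 5: ['and', 'keyboard', 'be'] (min_width=15, slack=5)
Line 6: ['window', 'mountain', 'bee'] (min_width=19, slack=1)

Answer: |sand        triangle|
|curtain    if   with|
|dirty     walk    on|
|capture  rain guitar|
|and    keyboard   be|
|window mountain bee |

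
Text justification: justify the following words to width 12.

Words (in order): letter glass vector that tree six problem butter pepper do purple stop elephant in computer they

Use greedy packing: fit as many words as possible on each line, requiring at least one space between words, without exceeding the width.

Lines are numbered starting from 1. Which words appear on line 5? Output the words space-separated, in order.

Line 1: ['letter', 'glass'] (min_width=12, slack=0)
Line 2: ['vector', 'that'] (min_width=11, slack=1)
Line 3: ['tree', 'six'] (min_width=8, slack=4)
Line 4: ['problem'] (min_width=7, slack=5)
Line 5: ['butter'] (min_width=6, slack=6)
Line 6: ['pepper', 'do'] (min_width=9, slack=3)
Line 7: ['purple', 'stop'] (min_width=11, slack=1)
Line 8: ['elephant', 'in'] (min_width=11, slack=1)
Line 9: ['computer'] (min_width=8, slack=4)
Line 10: ['they'] (min_width=4, slack=8)

Answer: butter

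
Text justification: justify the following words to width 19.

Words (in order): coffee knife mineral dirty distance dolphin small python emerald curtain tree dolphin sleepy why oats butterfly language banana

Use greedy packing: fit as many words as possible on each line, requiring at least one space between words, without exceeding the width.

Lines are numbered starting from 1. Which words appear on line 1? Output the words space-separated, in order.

Line 1: ['coffee', 'knife'] (min_width=12, slack=7)
Line 2: ['mineral', 'dirty'] (min_width=13, slack=6)
Line 3: ['distance', 'dolphin'] (min_width=16, slack=3)
Line 4: ['small', 'python'] (min_width=12, slack=7)
Line 5: ['emerald', 'curtain'] (min_width=15, slack=4)
Line 6: ['tree', 'dolphin', 'sleepy'] (min_width=19, slack=0)
Line 7: ['why', 'oats', 'butterfly'] (min_width=18, slack=1)
Line 8: ['language', 'banana'] (min_width=15, slack=4)

Answer: coffee knife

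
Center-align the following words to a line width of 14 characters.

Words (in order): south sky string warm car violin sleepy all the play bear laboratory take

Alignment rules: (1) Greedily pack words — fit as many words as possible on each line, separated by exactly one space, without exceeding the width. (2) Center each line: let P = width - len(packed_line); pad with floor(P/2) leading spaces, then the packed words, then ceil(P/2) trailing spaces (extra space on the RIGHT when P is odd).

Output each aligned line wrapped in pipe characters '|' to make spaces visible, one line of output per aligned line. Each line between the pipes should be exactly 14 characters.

Line 1: ['south', 'sky'] (min_width=9, slack=5)
Line 2: ['string', 'warm'] (min_width=11, slack=3)
Line 3: ['car', 'violin'] (min_width=10, slack=4)
Line 4: ['sleepy', 'all', 'the'] (min_width=14, slack=0)
Line 5: ['play', 'bear'] (min_width=9, slack=5)
Line 6: ['laboratory'] (min_width=10, slack=4)
Line 7: ['take'] (min_width=4, slack=10)

Answer: |  south sky   |
| string warm  |
|  car violin  |
|sleepy all the|
|  play bear   |
|  laboratory  |
|     take     |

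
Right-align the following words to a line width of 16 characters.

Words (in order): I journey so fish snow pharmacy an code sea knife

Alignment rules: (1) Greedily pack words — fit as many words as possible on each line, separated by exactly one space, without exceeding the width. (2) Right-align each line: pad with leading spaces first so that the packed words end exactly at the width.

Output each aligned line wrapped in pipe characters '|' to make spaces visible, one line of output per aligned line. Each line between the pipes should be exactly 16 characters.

Answer: |    I journey so|
|       fish snow|
|pharmacy an code|
|       sea knife|

Derivation:
Line 1: ['I', 'journey', 'so'] (min_width=12, slack=4)
Line 2: ['fish', 'snow'] (min_width=9, slack=7)
Line 3: ['pharmacy', 'an', 'code'] (min_width=16, slack=0)
Line 4: ['sea', 'knife'] (min_width=9, slack=7)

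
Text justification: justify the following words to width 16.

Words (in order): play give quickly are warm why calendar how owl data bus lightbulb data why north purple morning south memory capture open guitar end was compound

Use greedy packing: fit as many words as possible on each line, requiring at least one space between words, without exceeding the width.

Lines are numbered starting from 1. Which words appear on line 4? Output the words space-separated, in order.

Answer: owl data bus

Derivation:
Line 1: ['play', 'give'] (min_width=9, slack=7)
Line 2: ['quickly', 'are', 'warm'] (min_width=16, slack=0)
Line 3: ['why', 'calendar', 'how'] (min_width=16, slack=0)
Line 4: ['owl', 'data', 'bus'] (min_width=12, slack=4)
Line 5: ['lightbulb', 'data'] (min_width=14, slack=2)
Line 6: ['why', 'north', 'purple'] (min_width=16, slack=0)
Line 7: ['morning', 'south'] (min_width=13, slack=3)
Line 8: ['memory', 'capture'] (min_width=14, slack=2)
Line 9: ['open', 'guitar', 'end'] (min_width=15, slack=1)
Line 10: ['was', 'compound'] (min_width=12, slack=4)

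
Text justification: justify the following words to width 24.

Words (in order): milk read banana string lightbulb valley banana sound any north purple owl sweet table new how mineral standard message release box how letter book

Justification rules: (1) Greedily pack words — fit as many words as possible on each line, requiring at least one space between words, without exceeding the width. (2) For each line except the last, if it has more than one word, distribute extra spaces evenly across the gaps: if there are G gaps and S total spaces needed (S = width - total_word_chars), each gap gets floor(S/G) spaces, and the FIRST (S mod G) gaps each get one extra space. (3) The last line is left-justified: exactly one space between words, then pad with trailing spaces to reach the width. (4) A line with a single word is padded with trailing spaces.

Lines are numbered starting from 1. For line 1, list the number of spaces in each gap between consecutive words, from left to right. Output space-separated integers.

Line 1: ['milk', 'read', 'banana', 'string'] (min_width=23, slack=1)
Line 2: ['lightbulb', 'valley', 'banana'] (min_width=23, slack=1)
Line 3: ['sound', 'any', 'north', 'purple'] (min_width=22, slack=2)
Line 4: ['owl', 'sweet', 'table', 'new', 'how'] (min_width=23, slack=1)
Line 5: ['mineral', 'standard', 'message'] (min_width=24, slack=0)
Line 6: ['release', 'box', 'how', 'letter'] (min_width=22, slack=2)
Line 7: ['book'] (min_width=4, slack=20)

Answer: 2 1 1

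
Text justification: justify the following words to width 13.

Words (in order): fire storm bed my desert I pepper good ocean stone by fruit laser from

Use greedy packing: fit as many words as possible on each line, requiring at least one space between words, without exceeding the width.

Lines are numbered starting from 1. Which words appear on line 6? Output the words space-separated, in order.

Line 1: ['fire', 'storm'] (min_width=10, slack=3)
Line 2: ['bed', 'my', 'desert'] (min_width=13, slack=0)
Line 3: ['I', 'pepper', 'good'] (min_width=13, slack=0)
Line 4: ['ocean', 'stone'] (min_width=11, slack=2)
Line 5: ['by', 'fruit'] (min_width=8, slack=5)
Line 6: ['laser', 'from'] (min_width=10, slack=3)

Answer: laser from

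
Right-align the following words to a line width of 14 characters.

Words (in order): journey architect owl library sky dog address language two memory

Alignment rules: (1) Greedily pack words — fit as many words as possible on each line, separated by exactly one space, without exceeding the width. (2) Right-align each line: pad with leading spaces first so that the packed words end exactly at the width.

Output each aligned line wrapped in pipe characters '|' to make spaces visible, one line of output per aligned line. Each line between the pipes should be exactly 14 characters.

Line 1: ['journey'] (min_width=7, slack=7)
Line 2: ['architect', 'owl'] (min_width=13, slack=1)
Line 3: ['library', 'sky'] (min_width=11, slack=3)
Line 4: ['dog', 'address'] (min_width=11, slack=3)
Line 5: ['language', 'two'] (min_width=12, slack=2)
Line 6: ['memory'] (min_width=6, slack=8)

Answer: |       journey|
| architect owl|
|   library sky|
|   dog address|
|  language two|
|        memory|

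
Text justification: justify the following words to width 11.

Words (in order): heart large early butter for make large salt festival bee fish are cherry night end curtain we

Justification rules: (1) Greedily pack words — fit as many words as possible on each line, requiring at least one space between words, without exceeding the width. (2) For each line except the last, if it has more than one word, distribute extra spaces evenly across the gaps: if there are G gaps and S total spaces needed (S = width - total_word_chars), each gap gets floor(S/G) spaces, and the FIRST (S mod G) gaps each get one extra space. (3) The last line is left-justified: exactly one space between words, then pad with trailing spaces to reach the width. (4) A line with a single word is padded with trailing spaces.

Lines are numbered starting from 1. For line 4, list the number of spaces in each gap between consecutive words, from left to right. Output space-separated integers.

Answer: 2

Derivation:
Line 1: ['heart', 'large'] (min_width=11, slack=0)
Line 2: ['early'] (min_width=5, slack=6)
Line 3: ['butter', 'for'] (min_width=10, slack=1)
Line 4: ['make', 'large'] (min_width=10, slack=1)
Line 5: ['salt'] (min_width=4, slack=7)
Line 6: ['festival'] (min_width=8, slack=3)
Line 7: ['bee', 'fish'] (min_width=8, slack=3)
Line 8: ['are', 'cherry'] (min_width=10, slack=1)
Line 9: ['night', 'end'] (min_width=9, slack=2)
Line 10: ['curtain', 'we'] (min_width=10, slack=1)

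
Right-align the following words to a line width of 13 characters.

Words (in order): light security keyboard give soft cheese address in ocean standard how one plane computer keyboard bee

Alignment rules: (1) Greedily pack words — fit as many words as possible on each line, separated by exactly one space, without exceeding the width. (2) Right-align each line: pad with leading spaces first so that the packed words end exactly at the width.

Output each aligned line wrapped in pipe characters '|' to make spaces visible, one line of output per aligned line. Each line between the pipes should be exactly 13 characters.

Line 1: ['light'] (min_width=5, slack=8)
Line 2: ['security'] (min_width=8, slack=5)
Line 3: ['keyboard', 'give'] (min_width=13, slack=0)
Line 4: ['soft', 'cheese'] (min_width=11, slack=2)
Line 5: ['address', 'in'] (min_width=10, slack=3)
Line 6: ['ocean'] (min_width=5, slack=8)
Line 7: ['standard', 'how'] (min_width=12, slack=1)
Line 8: ['one', 'plane'] (min_width=9, slack=4)
Line 9: ['computer'] (min_width=8, slack=5)
Line 10: ['keyboard', 'bee'] (min_width=12, slack=1)

Answer: |        light|
|     security|
|keyboard give|
|  soft cheese|
|   address in|
|        ocean|
| standard how|
|    one plane|
|     computer|
| keyboard bee|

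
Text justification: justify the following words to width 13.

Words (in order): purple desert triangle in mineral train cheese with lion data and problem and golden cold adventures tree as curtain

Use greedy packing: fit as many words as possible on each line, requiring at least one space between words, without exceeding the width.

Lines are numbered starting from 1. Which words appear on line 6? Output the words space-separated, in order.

Answer: problem and

Derivation:
Line 1: ['purple', 'desert'] (min_width=13, slack=0)
Line 2: ['triangle', 'in'] (min_width=11, slack=2)
Line 3: ['mineral', 'train'] (min_width=13, slack=0)
Line 4: ['cheese', 'with'] (min_width=11, slack=2)
Line 5: ['lion', 'data', 'and'] (min_width=13, slack=0)
Line 6: ['problem', 'and'] (min_width=11, slack=2)
Line 7: ['golden', 'cold'] (min_width=11, slack=2)
Line 8: ['adventures'] (min_width=10, slack=3)
Line 9: ['tree', 'as'] (min_width=7, slack=6)
Line 10: ['curtain'] (min_width=7, slack=6)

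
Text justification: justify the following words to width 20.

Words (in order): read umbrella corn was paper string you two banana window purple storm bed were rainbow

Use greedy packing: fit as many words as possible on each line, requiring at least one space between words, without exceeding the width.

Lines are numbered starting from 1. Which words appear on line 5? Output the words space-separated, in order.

Line 1: ['read', 'umbrella', 'corn'] (min_width=18, slack=2)
Line 2: ['was', 'paper', 'string', 'you'] (min_width=20, slack=0)
Line 3: ['two', 'banana', 'window'] (min_width=17, slack=3)
Line 4: ['purple', 'storm', 'bed'] (min_width=16, slack=4)
Line 5: ['were', 'rainbow'] (min_width=12, slack=8)

Answer: were rainbow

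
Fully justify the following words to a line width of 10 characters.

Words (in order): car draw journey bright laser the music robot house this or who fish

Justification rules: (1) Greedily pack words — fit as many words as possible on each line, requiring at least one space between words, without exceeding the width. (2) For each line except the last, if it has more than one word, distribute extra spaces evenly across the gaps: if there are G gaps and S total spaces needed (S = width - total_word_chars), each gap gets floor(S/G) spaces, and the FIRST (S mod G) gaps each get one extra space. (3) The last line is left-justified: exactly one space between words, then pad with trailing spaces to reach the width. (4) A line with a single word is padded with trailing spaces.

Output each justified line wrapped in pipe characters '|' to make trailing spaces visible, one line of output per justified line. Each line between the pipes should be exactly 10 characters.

Answer: |car   draw|
|journey   |
|bright    |
|laser  the|
|music     |
|robot     |
|house this|
|or     who|
|fish      |

Derivation:
Line 1: ['car', 'draw'] (min_width=8, slack=2)
Line 2: ['journey'] (min_width=7, slack=3)
Line 3: ['bright'] (min_width=6, slack=4)
Line 4: ['laser', 'the'] (min_width=9, slack=1)
Line 5: ['music'] (min_width=5, slack=5)
Line 6: ['robot'] (min_width=5, slack=5)
Line 7: ['house', 'this'] (min_width=10, slack=0)
Line 8: ['or', 'who'] (min_width=6, slack=4)
Line 9: ['fish'] (min_width=4, slack=6)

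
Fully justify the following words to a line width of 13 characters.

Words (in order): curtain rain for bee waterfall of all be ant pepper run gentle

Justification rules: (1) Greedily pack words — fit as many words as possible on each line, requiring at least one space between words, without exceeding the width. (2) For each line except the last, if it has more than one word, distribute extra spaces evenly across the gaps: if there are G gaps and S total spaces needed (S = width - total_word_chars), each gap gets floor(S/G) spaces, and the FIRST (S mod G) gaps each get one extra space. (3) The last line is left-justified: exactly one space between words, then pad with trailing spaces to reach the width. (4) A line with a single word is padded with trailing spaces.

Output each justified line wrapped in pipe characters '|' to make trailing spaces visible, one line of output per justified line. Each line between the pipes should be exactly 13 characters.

Answer: |curtain  rain|
|for       bee|
|waterfall  of|
|all   be  ant|
|pepper    run|
|gentle       |

Derivation:
Line 1: ['curtain', 'rain'] (min_width=12, slack=1)
Line 2: ['for', 'bee'] (min_width=7, slack=6)
Line 3: ['waterfall', 'of'] (min_width=12, slack=1)
Line 4: ['all', 'be', 'ant'] (min_width=10, slack=3)
Line 5: ['pepper', 'run'] (min_width=10, slack=3)
Line 6: ['gentle'] (min_width=6, slack=7)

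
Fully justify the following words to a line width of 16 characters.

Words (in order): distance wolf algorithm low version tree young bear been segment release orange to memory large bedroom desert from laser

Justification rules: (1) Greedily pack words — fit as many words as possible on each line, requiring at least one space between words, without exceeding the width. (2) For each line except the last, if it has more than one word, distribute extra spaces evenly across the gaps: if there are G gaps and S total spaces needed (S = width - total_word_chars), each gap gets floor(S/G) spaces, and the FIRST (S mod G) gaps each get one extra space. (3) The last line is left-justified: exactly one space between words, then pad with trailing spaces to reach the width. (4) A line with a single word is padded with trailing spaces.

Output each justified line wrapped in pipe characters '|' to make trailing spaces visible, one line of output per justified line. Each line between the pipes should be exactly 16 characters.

Answer: |distance    wolf|
|algorithm    low|
|version     tree|
|young  bear been|
|segment  release|
|orange to memory|
|large    bedroom|
|desert      from|
|laser           |

Derivation:
Line 1: ['distance', 'wolf'] (min_width=13, slack=3)
Line 2: ['algorithm', 'low'] (min_width=13, slack=3)
Line 3: ['version', 'tree'] (min_width=12, slack=4)
Line 4: ['young', 'bear', 'been'] (min_width=15, slack=1)
Line 5: ['segment', 'release'] (min_width=15, slack=1)
Line 6: ['orange', 'to', 'memory'] (min_width=16, slack=0)
Line 7: ['large', 'bedroom'] (min_width=13, slack=3)
Line 8: ['desert', 'from'] (min_width=11, slack=5)
Line 9: ['laser'] (min_width=5, slack=11)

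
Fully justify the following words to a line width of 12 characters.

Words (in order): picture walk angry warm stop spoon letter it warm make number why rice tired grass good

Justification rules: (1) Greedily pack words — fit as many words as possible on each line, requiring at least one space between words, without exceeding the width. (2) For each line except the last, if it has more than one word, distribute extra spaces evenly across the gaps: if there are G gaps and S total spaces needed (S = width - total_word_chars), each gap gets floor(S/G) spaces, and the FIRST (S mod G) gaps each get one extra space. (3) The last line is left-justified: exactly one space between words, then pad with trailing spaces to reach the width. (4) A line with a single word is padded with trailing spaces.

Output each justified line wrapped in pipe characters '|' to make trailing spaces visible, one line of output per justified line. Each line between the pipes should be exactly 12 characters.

Line 1: ['picture', 'walk'] (min_width=12, slack=0)
Line 2: ['angry', 'warm'] (min_width=10, slack=2)
Line 3: ['stop', 'spoon'] (min_width=10, slack=2)
Line 4: ['letter', 'it'] (min_width=9, slack=3)
Line 5: ['warm', 'make'] (min_width=9, slack=3)
Line 6: ['number', 'why'] (min_width=10, slack=2)
Line 7: ['rice', 'tired'] (min_width=10, slack=2)
Line 8: ['grass', 'good'] (min_width=10, slack=2)

Answer: |picture walk|
|angry   warm|
|stop   spoon|
|letter    it|
|warm    make|
|number   why|
|rice   tired|
|grass good  |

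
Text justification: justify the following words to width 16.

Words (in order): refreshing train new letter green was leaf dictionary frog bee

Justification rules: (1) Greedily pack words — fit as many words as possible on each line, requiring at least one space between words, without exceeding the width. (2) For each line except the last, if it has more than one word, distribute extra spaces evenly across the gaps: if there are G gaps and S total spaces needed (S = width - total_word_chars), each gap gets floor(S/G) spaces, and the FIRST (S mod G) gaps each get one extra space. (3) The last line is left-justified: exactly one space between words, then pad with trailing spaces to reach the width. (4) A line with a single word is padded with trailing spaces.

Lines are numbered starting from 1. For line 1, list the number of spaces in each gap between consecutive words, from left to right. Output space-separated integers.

Line 1: ['refreshing', 'train'] (min_width=16, slack=0)
Line 2: ['new', 'letter', 'green'] (min_width=16, slack=0)
Line 3: ['was', 'leaf'] (min_width=8, slack=8)
Line 4: ['dictionary', 'frog'] (min_width=15, slack=1)
Line 5: ['bee'] (min_width=3, slack=13)

Answer: 1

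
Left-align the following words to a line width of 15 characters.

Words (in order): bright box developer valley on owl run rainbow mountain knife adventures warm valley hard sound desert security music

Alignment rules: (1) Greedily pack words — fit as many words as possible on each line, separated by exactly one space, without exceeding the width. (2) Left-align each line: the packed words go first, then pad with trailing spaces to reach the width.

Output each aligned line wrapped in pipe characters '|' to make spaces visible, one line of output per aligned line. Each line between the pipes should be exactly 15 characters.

Line 1: ['bright', 'box'] (min_width=10, slack=5)
Line 2: ['developer'] (min_width=9, slack=6)
Line 3: ['valley', 'on', 'owl'] (min_width=13, slack=2)
Line 4: ['run', 'rainbow'] (min_width=11, slack=4)
Line 5: ['mountain', 'knife'] (min_width=14, slack=1)
Line 6: ['adventures', 'warm'] (min_width=15, slack=0)
Line 7: ['valley', 'hard'] (min_width=11, slack=4)
Line 8: ['sound', 'desert'] (min_width=12, slack=3)
Line 9: ['security', 'music'] (min_width=14, slack=1)

Answer: |bright box     |
|developer      |
|valley on owl  |
|run rainbow    |
|mountain knife |
|adventures warm|
|valley hard    |
|sound desert   |
|security music |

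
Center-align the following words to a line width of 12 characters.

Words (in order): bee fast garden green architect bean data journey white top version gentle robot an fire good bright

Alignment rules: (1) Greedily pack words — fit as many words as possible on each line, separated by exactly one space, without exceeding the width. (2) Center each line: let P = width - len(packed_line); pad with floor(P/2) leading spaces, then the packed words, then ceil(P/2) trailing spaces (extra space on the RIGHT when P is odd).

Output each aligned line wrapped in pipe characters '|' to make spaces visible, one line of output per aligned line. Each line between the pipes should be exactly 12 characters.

Line 1: ['bee', 'fast'] (min_width=8, slack=4)
Line 2: ['garden', 'green'] (min_width=12, slack=0)
Line 3: ['architect'] (min_width=9, slack=3)
Line 4: ['bean', 'data'] (min_width=9, slack=3)
Line 5: ['journey'] (min_width=7, slack=5)
Line 6: ['white', 'top'] (min_width=9, slack=3)
Line 7: ['version'] (min_width=7, slack=5)
Line 8: ['gentle', 'robot'] (min_width=12, slack=0)
Line 9: ['an', 'fire', 'good'] (min_width=12, slack=0)
Line 10: ['bright'] (min_width=6, slack=6)

Answer: |  bee fast  |
|garden green|
| architect  |
| bean data  |
|  journey   |
| white top  |
|  version   |
|gentle robot|
|an fire good|
|   bright   |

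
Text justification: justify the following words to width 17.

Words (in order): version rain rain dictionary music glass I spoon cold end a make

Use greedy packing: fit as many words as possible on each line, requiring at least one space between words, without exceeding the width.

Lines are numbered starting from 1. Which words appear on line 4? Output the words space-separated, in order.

Answer: cold end a make

Derivation:
Line 1: ['version', 'rain', 'rain'] (min_width=17, slack=0)
Line 2: ['dictionary', 'music'] (min_width=16, slack=1)
Line 3: ['glass', 'I', 'spoon'] (min_width=13, slack=4)
Line 4: ['cold', 'end', 'a', 'make'] (min_width=15, slack=2)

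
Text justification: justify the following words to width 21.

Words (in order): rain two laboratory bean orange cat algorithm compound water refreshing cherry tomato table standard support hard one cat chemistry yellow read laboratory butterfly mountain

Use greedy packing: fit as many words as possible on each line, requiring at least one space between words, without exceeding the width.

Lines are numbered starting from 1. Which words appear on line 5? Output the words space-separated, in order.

Answer: cherry tomato table

Derivation:
Line 1: ['rain', 'two', 'laboratory'] (min_width=19, slack=2)
Line 2: ['bean', 'orange', 'cat'] (min_width=15, slack=6)
Line 3: ['algorithm', 'compound'] (min_width=18, slack=3)
Line 4: ['water', 'refreshing'] (min_width=16, slack=5)
Line 5: ['cherry', 'tomato', 'table'] (min_width=19, slack=2)
Line 6: ['standard', 'support', 'hard'] (min_width=21, slack=0)
Line 7: ['one', 'cat', 'chemistry'] (min_width=17, slack=4)
Line 8: ['yellow', 'read'] (min_width=11, slack=10)
Line 9: ['laboratory', 'butterfly'] (min_width=20, slack=1)
Line 10: ['mountain'] (min_width=8, slack=13)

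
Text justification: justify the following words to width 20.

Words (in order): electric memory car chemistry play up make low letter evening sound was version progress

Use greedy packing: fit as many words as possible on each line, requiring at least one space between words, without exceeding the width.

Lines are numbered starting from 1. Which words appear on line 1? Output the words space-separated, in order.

Line 1: ['electric', 'memory', 'car'] (min_width=19, slack=1)
Line 2: ['chemistry', 'play', 'up'] (min_width=17, slack=3)
Line 3: ['make', 'low', 'letter'] (min_width=15, slack=5)
Line 4: ['evening', 'sound', 'was'] (min_width=17, slack=3)
Line 5: ['version', 'progress'] (min_width=16, slack=4)

Answer: electric memory car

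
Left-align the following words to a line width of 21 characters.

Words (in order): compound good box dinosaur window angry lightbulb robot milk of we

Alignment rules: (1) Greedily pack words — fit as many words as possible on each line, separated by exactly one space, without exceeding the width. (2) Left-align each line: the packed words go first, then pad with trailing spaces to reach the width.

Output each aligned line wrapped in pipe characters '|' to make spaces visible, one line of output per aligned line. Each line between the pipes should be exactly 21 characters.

Line 1: ['compound', 'good', 'box'] (min_width=17, slack=4)
Line 2: ['dinosaur', 'window', 'angry'] (min_width=21, slack=0)
Line 3: ['lightbulb', 'robot', 'milk'] (min_width=20, slack=1)
Line 4: ['of', 'we'] (min_width=5, slack=16)

Answer: |compound good box    |
|dinosaur window angry|
|lightbulb robot milk |
|of we                |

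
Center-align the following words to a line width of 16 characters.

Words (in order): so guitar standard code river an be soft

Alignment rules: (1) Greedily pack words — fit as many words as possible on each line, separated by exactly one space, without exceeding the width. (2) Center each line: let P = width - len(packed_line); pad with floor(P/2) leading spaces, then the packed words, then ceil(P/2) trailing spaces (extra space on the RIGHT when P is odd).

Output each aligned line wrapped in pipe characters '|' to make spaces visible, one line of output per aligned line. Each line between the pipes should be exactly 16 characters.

Answer: |   so guitar    |
| standard code  |
|river an be soft|

Derivation:
Line 1: ['so', 'guitar'] (min_width=9, slack=7)
Line 2: ['standard', 'code'] (min_width=13, slack=3)
Line 3: ['river', 'an', 'be', 'soft'] (min_width=16, slack=0)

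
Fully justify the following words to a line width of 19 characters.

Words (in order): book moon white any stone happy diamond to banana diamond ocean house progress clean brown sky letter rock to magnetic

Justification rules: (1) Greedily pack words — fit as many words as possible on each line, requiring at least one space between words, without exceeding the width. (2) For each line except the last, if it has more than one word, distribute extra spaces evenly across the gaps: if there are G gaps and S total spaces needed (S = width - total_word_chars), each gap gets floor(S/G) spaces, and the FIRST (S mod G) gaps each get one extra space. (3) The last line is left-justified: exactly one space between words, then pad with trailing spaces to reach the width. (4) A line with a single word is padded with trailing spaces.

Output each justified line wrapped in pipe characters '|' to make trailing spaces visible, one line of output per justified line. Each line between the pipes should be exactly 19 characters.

Answer: |book moon white any|
|stone happy diamond|
|to  banana  diamond|
|ocean         house|
|progress      clean|
|brown   sky  letter|
|rock to magnetic   |

Derivation:
Line 1: ['book', 'moon', 'white', 'any'] (min_width=19, slack=0)
Line 2: ['stone', 'happy', 'diamond'] (min_width=19, slack=0)
Line 3: ['to', 'banana', 'diamond'] (min_width=17, slack=2)
Line 4: ['ocean', 'house'] (min_width=11, slack=8)
Line 5: ['progress', 'clean'] (min_width=14, slack=5)
Line 6: ['brown', 'sky', 'letter'] (min_width=16, slack=3)
Line 7: ['rock', 'to', 'magnetic'] (min_width=16, slack=3)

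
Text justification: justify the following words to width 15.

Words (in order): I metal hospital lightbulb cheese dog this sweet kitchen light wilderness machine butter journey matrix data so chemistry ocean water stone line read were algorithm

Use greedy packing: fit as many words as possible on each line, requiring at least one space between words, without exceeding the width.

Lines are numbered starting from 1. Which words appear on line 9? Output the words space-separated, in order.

Answer: journey matrix

Derivation:
Line 1: ['I', 'metal'] (min_width=7, slack=8)
Line 2: ['hospital'] (min_width=8, slack=7)
Line 3: ['lightbulb'] (min_width=9, slack=6)
Line 4: ['cheese', 'dog', 'this'] (min_width=15, slack=0)
Line 5: ['sweet', 'kitchen'] (min_width=13, slack=2)
Line 6: ['light'] (min_width=5, slack=10)
Line 7: ['wilderness'] (min_width=10, slack=5)
Line 8: ['machine', 'butter'] (min_width=14, slack=1)
Line 9: ['journey', 'matrix'] (min_width=14, slack=1)
Line 10: ['data', 'so'] (min_width=7, slack=8)
Line 11: ['chemistry', 'ocean'] (min_width=15, slack=0)
Line 12: ['water', 'stone'] (min_width=11, slack=4)
Line 13: ['line', 'read', 'were'] (min_width=14, slack=1)
Line 14: ['algorithm'] (min_width=9, slack=6)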